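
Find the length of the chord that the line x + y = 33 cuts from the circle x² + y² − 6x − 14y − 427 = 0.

Express y = −x + 33 and substitute into the circle:
2x² − 58x + 200 = 0  ⟹  x² − 29x + 100 = 0
x = 25 or x = 4, giving (25, 8) and (4, 29).
Chord length = distance between (25, 8) and (4, 29) = √882 = 21√2.

21√2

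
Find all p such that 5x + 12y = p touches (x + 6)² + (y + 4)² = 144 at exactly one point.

For a tangent, require d(centre, line) = r = 12.
|5·(−6) + 12·(−4) − p| / √169 = 12
|p − (−78)| = 12·13, so p = 78 or p = −234.

p = −234 or p = 78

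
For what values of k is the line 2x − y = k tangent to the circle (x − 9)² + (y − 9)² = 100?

k = 9 ± 10√5

The line touches the circle iff its distance from (9, 9) is 10:
|2·9 − 1·9 − k| / √5 = 10
|k − (9)| = 10√5.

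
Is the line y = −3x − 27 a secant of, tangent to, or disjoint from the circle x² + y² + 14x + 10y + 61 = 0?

secant

Centre (−7, −5), r² = 13. Distance² from centre to line = (1)²/10 = 1/10.
Since d² < r², the line cuts the circle twice.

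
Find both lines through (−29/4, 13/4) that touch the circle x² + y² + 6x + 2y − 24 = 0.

A line y − (13/4) = m(x − (−29/4)) is tangent when its distance from (−3, −1) is √34:
(17/4m − (−17/4))² = 34(m² + 1)
15m² − 34m + 15 = 0, so m = 3/5 or m = 5/3.
With m = 3/5: 3x − 5y = −38. With m = 5/3: 5x − 3y = −46.

3x − 5y = −38 and 5x − 3y = −46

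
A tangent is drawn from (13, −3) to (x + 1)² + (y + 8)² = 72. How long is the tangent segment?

Centre (−1, −8), r² = 72. |PO|² = (14)² + (5)² = 221.
The tangent meets the radius at right angles, so tangent² = |PO|² − r² = 221 − 72 = 149.

√149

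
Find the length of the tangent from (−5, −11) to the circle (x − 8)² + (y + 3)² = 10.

With centre O = (8, −3), |OP|² = 233 and r² = 10.
By the tangent–radius right angle, tangent length = √(|PO|² − r²) = √223.

√223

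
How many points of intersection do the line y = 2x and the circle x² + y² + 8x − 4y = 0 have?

1

Substituting the line into the circle gives 5x² = 0.
Discriminant = (0)² − 4·5·(0) = 0.
A repeated root: the line is tangent.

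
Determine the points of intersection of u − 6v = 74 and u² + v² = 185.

(−4, −13) and (8, −11)

From the line, v = (−74 + u)/6. Substituting:
37u² − 148u − 1184 = 0  ⟹  u² − 4u − 32 = 0
u = 8 or u = −4, giving (8, −11) and (−4, −13).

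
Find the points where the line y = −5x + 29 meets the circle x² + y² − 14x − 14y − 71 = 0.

(2, 19) and (7, −6)

Substitute y = −5x + 29:
26x² − 234x + 364 = 0  ⟹  x² − 9x + 14 = 0
x = 7 or x = 2, giving (7, −6) and (2, 19).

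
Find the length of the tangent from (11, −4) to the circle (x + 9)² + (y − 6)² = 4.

4√31

The centre is (−9, 6) and r = 2. The square of the distance from P to the centre is 400 + 100 = 500.
The tangent meets the radius at right angles, so tangent² = |PO|² − r² = 500 − 4 = 496.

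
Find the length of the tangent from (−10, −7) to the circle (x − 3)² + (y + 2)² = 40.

√154

Centre (3, −2), r² = 40. |PO|² = (−13)² + (−5)² = 194.
By the tangent–radius right angle, tangent length = √(|PO|² − r²) = √154.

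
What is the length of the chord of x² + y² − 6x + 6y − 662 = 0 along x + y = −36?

8√2

Centre (3, −3), r² = 680. Perpendicular distance d from centre to line = |36| / √2 = 36/√2.
Chord = 2√(r² − d²) = 2·√(32) = 8√2.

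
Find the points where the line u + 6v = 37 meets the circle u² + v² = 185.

Express v = (37 − u)/6 and substitute into the circle:
37u² − 74u − 5291 = 0  ⟹  u² − 2u − 143 = 0
u = 13 or u = −11, giving (13, 4) and (−11, 8).

(−11, 8) and (13, 4)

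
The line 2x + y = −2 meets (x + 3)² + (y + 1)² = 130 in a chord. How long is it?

Centre (−3, −1), r² = 130. Perpendicular distance d from centre to line = |−5| / √5 = 5/√5.
Chord = 2√(r² − d²) = 2·√(125) = 10√5.

10√5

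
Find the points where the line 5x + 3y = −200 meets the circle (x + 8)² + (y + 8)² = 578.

(−31, −15) and (−25, −25)

From the line, y = (−200 − 5x)/3. Substituting:
34x² + 1904x + 26350 = 0  ⟹  x² + 56x + 775 = 0
x = −25 or x = −31, giving (−25, −25) and (−31, −15).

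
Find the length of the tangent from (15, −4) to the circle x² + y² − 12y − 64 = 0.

15

With centre O = (0, 6), |OP|² = 325 and r² = 100.
The tangent meets the radius at right angles, so tangent² = |PO|² − r² = 325 − 100 = 225.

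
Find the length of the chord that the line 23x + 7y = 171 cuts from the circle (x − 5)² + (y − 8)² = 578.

Centre (5, 8), r² = 578. Perpendicular distance d from centre to line = |0| / √578 = 0/√578.
Half the chord is √(r² − d²) = √(578), so the full chord is 34√2.

34√2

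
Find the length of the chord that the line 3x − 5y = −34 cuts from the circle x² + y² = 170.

4√34

From the line, y = (34 + 3x)/5. Substituting:
34x² + 204x − 3094 = 0  ⟹  x² + 6x − 91 = 0
x = 7 or x = −13, giving (7, 11) and (−13, −1).
|(7, 11) − (−13, −1)| = √((20)² + (12)²) = 4√34.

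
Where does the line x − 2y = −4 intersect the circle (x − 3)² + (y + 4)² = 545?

Substitute y = (4 + x)/2:
5x² − 2000 = 0  ⟹  x² − 400 = 0
x = 20 or x = −20, giving (20, 12) and (−20, −8).

(−20, −8) and (20, 12)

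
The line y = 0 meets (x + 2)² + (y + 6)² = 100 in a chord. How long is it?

16

Substitute y = 0:
x² + 4x − 60 = 0
x = 6 or x = −10, giving (6, 0) and (−10, 0).
Chord length = distance between (6, 0) and (−10, 0) = √256 = 16.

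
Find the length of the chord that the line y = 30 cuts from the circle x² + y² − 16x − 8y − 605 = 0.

6

The distance from (8, 4) to the line is 26, and r² = 685.
Chord = 2√(r² − d²) = 2·√(9) = 6.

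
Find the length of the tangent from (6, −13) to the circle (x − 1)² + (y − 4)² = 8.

With centre O = (1, 4), |OP|² = 314 and r² = 8.
By the tangent–radius right angle, tangent length = √(|PO|² − r²) = √306 = 3√34.

3√34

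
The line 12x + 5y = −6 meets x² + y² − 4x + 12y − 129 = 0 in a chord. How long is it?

Centre (2, −6), r² = 169. Perpendicular distance d from centre to line = |0| / √169 = 0/√169.
Chord = 2√(r² − d²) = 2·√(169) = 26.

26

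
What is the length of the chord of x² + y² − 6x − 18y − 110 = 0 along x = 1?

Centre (3, 9), r² = 200. Perpendicular distance d from centre to line = |2| / √1 = 2.
Chord = 2√(r² − d²) = 2·√(196) = 28.

28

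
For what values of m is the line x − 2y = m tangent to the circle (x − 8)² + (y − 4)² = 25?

Tangency holds when the distance from the centre (8, 4) to the line equals the radius 5:
|1·8 − 2·4 − m| / √5 = 5
|m| = 5√5.

m = ±5√5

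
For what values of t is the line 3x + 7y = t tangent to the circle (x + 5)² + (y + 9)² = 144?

Tangency holds when the distance from the centre (−5, −9) to the line equals the radius 12:
|3·(−5) + 7·(−9) − t| / √58 = 12
|t − (−78)| = 12√58.

t = −78 ± 12√58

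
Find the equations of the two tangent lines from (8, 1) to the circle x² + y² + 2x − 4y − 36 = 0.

Write the tangent as mx − y + (1 − m·(8)) = 0 and set its distance from the centre to √41:
(−9m − (1))² = 41(m² + 1)
20m² + 9m − 20 = 0, so m = −5/4 or m = 4/5.
Through (8, 1) these give 5x + 4y = 44 and 4x − 5y = 27.

5x + 4y = 44 and 4x − 5y = 27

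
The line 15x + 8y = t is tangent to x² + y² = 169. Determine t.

t = −221 or t = 221

Tangency holds when the distance from the centre (0, 0) to the line equals the radius 13:
|15·0 + 8·0 − t| / √289 = 13
|t| = 13·17, so t = 221 or t = −221.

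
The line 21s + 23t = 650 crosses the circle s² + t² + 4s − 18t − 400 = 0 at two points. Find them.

Express t = (650 − 21s)/23 and substitute into the circle:
970s² − 16490s − 58200 = 0  ⟹  s² − 17s − 60 = 0
s = 20 or s = −3, giving (20, 10) and (−3, 31).

(−3, 31) and (20, 10)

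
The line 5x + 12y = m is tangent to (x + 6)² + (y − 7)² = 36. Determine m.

The line touches the circle iff its distance from (−6, 7) is 6:
|5·(−6) + 12·7 − m| / √169 = 6
|m − (54)| = 6·13, so m = 132 or m = −24.

m = −24 or m = 132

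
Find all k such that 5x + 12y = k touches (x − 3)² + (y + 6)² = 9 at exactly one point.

k = −96 or k = −18

Tangency holds when the distance from the centre (3, −6) to the line equals the radius 3:
|5·3 + 12·(−6) − k| / √169 = 3
|k − (−57)| = 3·13, so k = −18 or k = −96.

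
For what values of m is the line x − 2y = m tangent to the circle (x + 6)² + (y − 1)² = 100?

m = −8 ± 10√5

For a tangent, require d(centre, line) = r = 10.
|1·(−6) − 2·1 − m| / √5 = 10
|m − (−8)| = 10√5.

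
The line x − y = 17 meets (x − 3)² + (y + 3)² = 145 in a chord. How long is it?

13√2

Centre (3, −3), r² = 145. Perpendicular distance d from centre to line = |−11| / √2 = 11/√2.
Half the chord is √(r² − d²) = √(169/2), so the full chord is 13√2.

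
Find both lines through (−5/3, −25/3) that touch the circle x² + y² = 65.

x − 8y = 65 and 4x + 7y = −65

Let a tangent through (−5/3, −25/3) have slope m. Its distance from (0, 0) must equal √65:
(5/3m − (25/3))² = 65(m² + 1)
56m² + 25m − 4 = 0, so m = 1/8 or m = −4/7.
With m = 1/8: x − 8y = 65. With m = −4/7: 4x + 7y = −65.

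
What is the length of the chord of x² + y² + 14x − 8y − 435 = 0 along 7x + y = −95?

Centre (−7, 4), r² = 500. Perpendicular distance d from centre to line = |50| / √50 = 50/√50.
Half the chord is √(r² − d²) = √(450), so the full chord is 30√2.

30√2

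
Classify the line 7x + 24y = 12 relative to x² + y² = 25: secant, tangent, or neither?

Substituting the line into the circle gives 625x² − 168x − 14256 = 0.
Discriminant = (−168)² − 4·625·(−14256) = 35668224 > 0.
Two real roots: the line is a secant.

secant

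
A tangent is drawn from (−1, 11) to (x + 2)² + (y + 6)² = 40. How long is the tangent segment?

5√10

The centre is (−2, −6) and r = 2√10. The square of the distance from P to the centre is 1 + 289 = 290.
By the tangent–radius right angle, tangent length = √(|PO|² − r²) = √250 = 5√10.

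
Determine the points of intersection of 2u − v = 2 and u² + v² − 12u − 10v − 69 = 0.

From the line, v = 2u − 2. Substituting:
5u² − 40u − 45 = 0  ⟹  u² − 8u − 9 = 0
u = 9 or u = −1, giving (9, 16) and (−1, −4).

(−1, −4) and (9, 16)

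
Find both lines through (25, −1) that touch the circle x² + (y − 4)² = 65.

4x + 7y = 93 and x − 8y = 33

A line y − (−1) = m(x − (25)) is tangent when its distance from (0, 4) is √65:
(−25m − (5))² = 65(m² + 1)
56m² + 25m − 4 = 0, so m = −4/7 or m = 1/8.
With m = −4/7: 4x + 7y = 93. With m = 1/8: x − 8y = 33.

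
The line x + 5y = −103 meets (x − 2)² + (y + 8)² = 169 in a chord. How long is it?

The distance from (2, −8) to the line is 65/√26, and r² = 169.
Half the chord is √(r² − d²) = √(13/2), so the full chord is √26.

√26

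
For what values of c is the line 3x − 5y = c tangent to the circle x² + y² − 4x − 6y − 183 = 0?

c = −9 ± 14√34

The line touches the circle iff its distance from (2, 3) is 14:
|3·2 − 5·3 − c| / √34 = 14
|c − (−9)| = 14√34.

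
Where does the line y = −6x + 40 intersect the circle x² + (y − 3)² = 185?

(4, 16) and (8, −8)

From the line, y = −6x + 40. Substituting:
37x² − 444x + 1184 = 0  ⟹  x² − 12x + 32 = 0
x = 8 or x = 4, giving (8, −8) and (4, 16).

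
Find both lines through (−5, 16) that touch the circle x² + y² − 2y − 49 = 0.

7x − y = −51 and x + y = 11

A line y − (16) = m(x − (−5)) is tangent when its distance from (0, 1) is 5√2:
(5m − (−15))² = 50(m² + 1)
m² − 6m − 7 = 0, so m = 7 or m = −1.
With m = 7: 7x − y = −51. With m = −1: x + y = 11.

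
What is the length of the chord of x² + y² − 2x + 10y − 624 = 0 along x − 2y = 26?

The distance from (1, −5) to the line is 15/√5, and r² = 650.
Chord = 2√(r² − d²) = 2·√(605) = 22√5.

22√5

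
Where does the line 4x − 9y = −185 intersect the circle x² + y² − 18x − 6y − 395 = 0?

(−8, 17) and (10, 25)

Substitute y = (185 + 4x)/9:
97x² − 194x − 7760 = 0  ⟹  x² − 2x − 80 = 0
x = 10 or x = −8, giving (10, 25) and (−8, 17).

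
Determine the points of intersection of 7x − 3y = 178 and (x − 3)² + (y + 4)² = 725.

(13, −29) and (28, 6)

Express y = (−178 + 7x)/3 and substitute into the circle:
58x² − 2378x + 21112 = 0  ⟹  x² − 41x + 364 = 0
x = 28 or x = 13, giving (28, 6) and (13, −29).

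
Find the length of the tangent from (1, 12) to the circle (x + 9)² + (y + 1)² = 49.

2√55

With centre O = (−9, −1), |OP|² = 269 and r² = 49.
By the tangent–radius right angle, tangent length = √(|PO|² − r²) = √220 = 2√55.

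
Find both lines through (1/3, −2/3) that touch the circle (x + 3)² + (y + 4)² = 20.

Let a tangent through (1/3, −2/3) have slope m. Its distance from (−3, −4) must equal 2√5:
(−10/3m − (−10/3))² = 20(m² + 1)
2m² + 5m + 2 = 0, so m = −2 or m = −1/2.
With m = −2: 2x + y = 0. With m = −1/2: x + 2y = −1.

2x + y = 0 and x + 2y = −1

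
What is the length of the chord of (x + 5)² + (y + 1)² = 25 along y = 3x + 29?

The distance from (−5, −1) to the line is 15/√10, and r² = 25.
Half the chord is √(r² − d²) = √(5/2), so the full chord is √10.

√10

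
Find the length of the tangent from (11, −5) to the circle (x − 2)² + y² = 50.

2√14

The centre is (2, 0) and r = 5√2. The square of the distance from P to the centre is 81 + 25 = 106.
The tangent meets the radius at right angles, so tangent² = |PO|² − r² = 106 − 50 = 56.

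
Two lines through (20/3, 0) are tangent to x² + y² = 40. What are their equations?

A line y − (0) = m(x − (20/3)) is tangent when its distance from (0, 0) is 2√10:
[m·(−20/3) − (0)]² = 40(m² + 1)
m² − 9 = 0, so m = 3 or m = −3.
With m = 3: 3x − y = 20. With m = −3: 3x + y = 20.

3x − y = 20 and 3x + y = 20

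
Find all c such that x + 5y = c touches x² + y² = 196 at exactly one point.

Tangency holds when the distance from the centre (0, 0) to the line equals the radius 14:
|1·0 + 5·0 − c| / √26 = 14
|c| = 14√26.

c = ±14√26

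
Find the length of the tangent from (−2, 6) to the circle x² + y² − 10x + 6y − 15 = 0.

Centre (5, −3), r² = 49. |PO|² = (−7)² + (9)² = 130.
Power of the point: PT² = |PO|² − r² = 81, so PT = 9.

9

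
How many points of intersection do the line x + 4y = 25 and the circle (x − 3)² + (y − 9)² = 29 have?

Centre (3, 9), r² = 29. Distance² from centre to line = (14)²/17 = 196/17.
Since d² < r², the line cuts the circle twice.

2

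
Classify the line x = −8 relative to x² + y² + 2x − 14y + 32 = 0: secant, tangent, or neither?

neither

Centre (−1, 7), r² = 18. Distance² from centre to line = (7)² = 49.
Since d² > r², the line lies outside the circle.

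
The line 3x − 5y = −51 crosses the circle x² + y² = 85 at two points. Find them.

(−7, 6) and (−2, 9)

Substitute y = (51 + 3x)/5:
34x² + 306x + 476 = 0  ⟹  x² + 9x + 14 = 0
x = −2 or x = −7, giving (−2, 9) and (−7, 6).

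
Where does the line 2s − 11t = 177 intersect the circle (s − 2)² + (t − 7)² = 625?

From the line, t = (−177 + 2s)/11. Substituting:
125s² − 1500s − 10625 = 0  ⟹  s² − 12s − 85 = 0
s = 17 or s = −5, giving (17, −13) and (−5, −17).

(−5, −17) and (17, −13)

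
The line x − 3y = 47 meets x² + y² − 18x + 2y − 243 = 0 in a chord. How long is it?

9√10

Substitute y = (−47 + x)/3:
10x² − 250x − 260 = 0  ⟹  x² − 25x − 26 = 0
x = 26 or x = −1, giving (26, −7) and (−1, −16).
|(26, −7) − (−1, −16)| = √((27)² + (9)²) = 9√10.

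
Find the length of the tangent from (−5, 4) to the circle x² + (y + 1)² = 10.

Centre (0, −1), r² = 10. |PO|² = (−5)² + (5)² = 50.
Power of the point: PT² = |PO|² − r² = 40, so PT = 2√10.

2√10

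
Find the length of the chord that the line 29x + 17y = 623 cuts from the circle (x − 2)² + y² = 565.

√1130

Centre (2, 0), r² = 565. Perpendicular distance d from centre to line = |−565| / √1130 = 565/√1130.
Chord = 2√(r² − d²) = 2·√(565/2) = √1130.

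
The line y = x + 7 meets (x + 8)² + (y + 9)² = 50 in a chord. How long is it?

From the line, y = x + 7. Substituting:
2x² + 48x + 270 = 0  ⟹  x² + 24x + 135 = 0
x = −9 or x = −15, giving (−9, −2) and (−15, −8).
|(−9, −2) − (−15, −8)| = √((6)² + (6)²) = 6√2.

6√2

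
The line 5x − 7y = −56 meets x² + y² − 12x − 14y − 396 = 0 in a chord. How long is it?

5√74

Express y = (56 + 5x)/7 and substitute into the circle:
74x² − 518x − 21756 = 0  ⟹  x² − 7x − 294 = 0
x = 21 or x = −14, giving (21, 23) and (−14, −2).
Chord length = distance between (21, 23) and (−14, −2) = √1850 = 5√74.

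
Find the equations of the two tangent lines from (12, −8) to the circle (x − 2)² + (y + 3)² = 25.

Let a tangent through (12, −8) have slope m. Its distance from (2, −3) must equal 5:
[m·(−10) − (5)]² = 25(m² + 1)
3m² + 4m = 0, so m = −4/3 or m = 0.
Through (12, −8) these give 4x + 3y = 24 and y = −8.

4x + 3y = 24 and y = −8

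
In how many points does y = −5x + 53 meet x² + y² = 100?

0

Substituting the line into the circle gives 26x² − 530x + 2709 = 0.
Δ = 280900 − 281736 = −836.
No real roots: the line does not meet the circle.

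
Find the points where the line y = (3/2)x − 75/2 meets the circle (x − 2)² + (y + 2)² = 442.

(11, −21) and (23, −3)

Substitute y = (−75 + 3x)/2:
13x² − 442x + 3289 = 0  ⟹  x² − 34x + 253 = 0
x = 23 or x = 11, giving (23, −3) and (11, −21).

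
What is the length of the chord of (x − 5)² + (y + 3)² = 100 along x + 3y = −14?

Substitute y = (−14 − x)/3:
10x² − 80x − 650 = 0  ⟹  x² − 8x − 65 = 0
x = 13 or x = −5, giving (13, −9) and (−5, −3).
|(13, −9) − (−5, −3)| = √((18)² + (−6)²) = 6√10.

6√10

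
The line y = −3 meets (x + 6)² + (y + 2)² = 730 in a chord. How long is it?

54

Centre (−6, −2), r² = 730. Perpendicular distance d from centre to line = |1| / √1 = 1.
Half the chord is √(r² − d²) = √(729), so the full chord is 54.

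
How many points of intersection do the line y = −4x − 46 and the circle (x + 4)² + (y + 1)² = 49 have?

0

d² = (4·(−4) + 1·(−1) − (−46))²/17 = 841/17; r² = 49.
Since d² > r², the line lies outside the circle.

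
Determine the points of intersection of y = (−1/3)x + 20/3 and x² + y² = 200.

(−10, 10) and (14, 2)

Substitute y = (20 − x)/3:
10x² − 40x − 1400 = 0  ⟹  x² − 4x − 140 = 0
x = 14 or x = −10, giving (14, 2) and (−10, 10).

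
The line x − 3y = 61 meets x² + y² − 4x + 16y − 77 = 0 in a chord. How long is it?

Express y = (−61 + x)/3 and substitute into the circle:
10x² − 110x + 100 = 0  ⟹  x² − 11x + 10 = 0
x = 10 or x = 1, giving (10, −17) and (1, −20).
Chord length = distance between (10, −17) and (1, −20) = √90 = 3√10.

3√10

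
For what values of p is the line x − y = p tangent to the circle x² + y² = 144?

The line touches the circle iff its distance from (0, 0) is 12:
|1·0 − 1·0 − p| / √2 = 12
|p| = 12√2.

p = ±12√2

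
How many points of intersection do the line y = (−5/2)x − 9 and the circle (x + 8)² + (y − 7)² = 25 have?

d² = (5·(−8) + 2·7 − (−18))²/29 = 64/29; r² = 25.
Since d² < r², the line cuts the circle twice.

2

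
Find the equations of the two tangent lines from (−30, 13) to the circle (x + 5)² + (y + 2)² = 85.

7x + 6y = −132 and 2x + 9y = 57

A line y − (13) = m(x − (−30)) is tangent when its distance from (−5, −2) is √85:
[m·(25) − (−15)]² = 85(m² + 1)
54m² + 75m + 14 = 0, so m = −7/6 or m = −2/9.
Through (−30, 13) these give 7x + 6y = −132 and 2x + 9y = 57.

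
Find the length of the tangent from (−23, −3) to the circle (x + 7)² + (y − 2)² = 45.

2√59

With centre O = (−7, 2), |OP|² = 281 and r² = 45.
The tangent meets the radius at right angles, so tangent² = |PO|² − r² = 281 − 45 = 236.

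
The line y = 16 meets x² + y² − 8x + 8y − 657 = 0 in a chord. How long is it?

34

From the line, y = 16. Substituting:
x² − 8x − 273 = 0
x = 21 or x = −13, giving (21, 16) and (−13, 16).
Chord length = distance between (21, 16) and (−13, 16) = √1156 = 34.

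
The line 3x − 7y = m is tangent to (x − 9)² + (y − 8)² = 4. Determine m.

m = −29 ± 2√58

Tangency holds when the distance from the centre (9, 8) to the line equals the radius 2:
|3·9 − 7·8 − m| / √58 = 2
|m − (−29)| = 2√58.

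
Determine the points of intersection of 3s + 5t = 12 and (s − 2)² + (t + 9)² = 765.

(−16, 12) and (29, −15)

From the line, t = (12 − 3s)/5. Substituting:
34s² − 442s − 15776 = 0  ⟹  s² − 13s − 464 = 0
s = 29 or s = −16, giving (29, −15) and (−16, 12).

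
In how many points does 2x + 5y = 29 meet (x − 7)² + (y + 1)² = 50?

d² = (2·7 + 5·(−1) − (29))²/29 = 400/29; r² = 50.
Since d² < r², the line cuts the circle twice.

2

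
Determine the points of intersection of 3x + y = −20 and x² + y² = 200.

Express y = −3x − 20 and substitute into the circle:
10x² + 120x + 200 = 0  ⟹  x² + 12x + 20 = 0
x = −2 or x = −10, giving (−2, −14) and (−10, 10).

(−10, 10) and (−2, −14)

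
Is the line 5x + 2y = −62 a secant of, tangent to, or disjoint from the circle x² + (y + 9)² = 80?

Substituting the line into the circle gives 29x² + 440x + 1616 = 0.
Discriminant = (440)² − 4·29·(1616) = 6144 > 0.
Two real roots: the line is a secant.

secant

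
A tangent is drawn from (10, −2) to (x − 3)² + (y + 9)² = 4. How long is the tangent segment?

Centre (3, −9), r² = 4. |PO|² = (7)² + (7)² = 98.
Power of the point: PT² = |PO|² − r² = 94, so PT = √94.

√94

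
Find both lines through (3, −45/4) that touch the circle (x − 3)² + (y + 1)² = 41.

5x − 4y = 60 and 5x + 4y = −30

A line y − (−45/4) = m(x − (3)) is tangent when its distance from (3, −1) is √41:
[m·(0) − (41/4)]² = 41(m² + 1)
16m² − 25 = 0, so m = 5/4 or m = −5/4.
With m = 5/4: 5x − 4y = 60. With m = −5/4: 5x + 4y = −30.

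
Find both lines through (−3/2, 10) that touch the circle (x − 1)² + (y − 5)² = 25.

y = 10 and 4x − 3y = −36

A line y − (10) = m(x − (−3/2)) is tangent when its distance from (1, 5) is 5:
[m·(5/2) − (−5)]² = 25(m² + 1)
3m² − 4m = 0, so m = 0 or m = 4/3.
With m = 0: y = 10. With m = 4/3: 4x − 3y = −36.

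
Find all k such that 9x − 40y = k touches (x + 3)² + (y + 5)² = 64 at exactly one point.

For a tangent, require d(centre, line) = r = 8.
|9·(−3) − 40·(−5) − k| / √1681 = 8
|k − (173)| = 8·41, so k = 501 or k = −155.

k = −155 or k = 501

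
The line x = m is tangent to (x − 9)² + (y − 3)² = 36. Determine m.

For a tangent, require d(centre, line) = r = 6.
|1·9 + 0·3 − m| / √1 = 6
|m − (9)| = 6, so m = 15 or m = 3.

m = 3 or m = 15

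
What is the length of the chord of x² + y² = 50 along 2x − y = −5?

Centre (0, 0), r² = 50. Perpendicular distance d from centre to line = |5| / √5 = 5/√5.
Half the chord is √(r² − d²) = √(45), so the full chord is 6√5.

6√5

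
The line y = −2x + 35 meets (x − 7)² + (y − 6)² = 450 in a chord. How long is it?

Substitute y = −2x + 35:
5x² − 130x + 440 = 0  ⟹  x² − 26x + 88 = 0
x = 22 or x = 4, giving (22, −9) and (4, 27).
Chord length = distance between (22, −9) and (4, 27) = √1620 = 18√5.

18√5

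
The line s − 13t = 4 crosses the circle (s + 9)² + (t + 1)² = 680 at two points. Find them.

(−35, −3) and (17, 1)

Substitute t = (−4 + s)/13:
170s² + 3060s − 101150 = 0  ⟹  s² + 18s − 595 = 0
s = 17 or s = −35, giving (17, 1) and (−35, −3).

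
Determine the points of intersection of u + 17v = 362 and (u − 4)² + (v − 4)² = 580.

(−12, 22) and (22, 20)

From the line, v = (362 − u)/17. Substituting:
290u² − 2900u − 76560 = 0  ⟹  u² − 10u − 264 = 0
u = 22 or u = −12, giving (22, 20) and (−12, 22).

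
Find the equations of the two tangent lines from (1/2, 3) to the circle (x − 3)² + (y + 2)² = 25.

4x − 3y = −7 and y = 3

Write the tangent as mx − y + (3 − m·(1/2)) = 0 and set its distance from the centre to 5:
(5/2m − (−5))² = 25(m² + 1)
3m² − 4m = 0, so m = 4/3 or m = 0.
Through (1/2, 3) these give 4x − 3y = −7 and y = 3.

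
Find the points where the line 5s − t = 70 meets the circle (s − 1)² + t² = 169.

(13, −5) and (14, 0)

From the line, t = 5s − 70. Substituting:
26s² − 702s + 4732 = 0  ⟹  s² − 27s + 182 = 0
s = 14 or s = 13, giving (14, 0) and (13, −5).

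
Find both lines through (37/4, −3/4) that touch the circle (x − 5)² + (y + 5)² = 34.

5x + 3y = 44 and 3x + 5y = 24

A line y − (−3/4) = m(x − (37/4)) is tangent when its distance from (5, −5) is √34:
(−17/4m − (−17/4))² = 34(m² + 1)
15m² + 34m + 15 = 0, so m = −5/3 or m = −3/5.
With m = −5/3: 5x + 3y = 44. With m = −3/5: 3x + 5y = 24.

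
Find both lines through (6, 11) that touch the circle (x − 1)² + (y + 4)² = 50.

Write the tangent as mx − y + (11 − m·(6)) = 0 and set its distance from the centre to 5√2:
(−5m − (−15))² = 50(m² + 1)
m² + 6m − 7 = 0, so m = 1 or m = −7.
Through (6, 11) these give x − y = −5 and 7x + y = 53.

x − y = −5 and 7x + y = 53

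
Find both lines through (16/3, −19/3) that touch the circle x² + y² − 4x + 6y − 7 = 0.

Let a tangent through (16/3, −19/3) have slope m. Its distance from (2, −3) must equal 2√5:
[m·(−10/3) − (10/3)]² = 20(m² + 1)
2m² − 5m + 2 = 0, so m = 1/2 or m = 2.
With m = 1/2: x − 2y = 18. With m = 2: 2x − y = 17.

x − 2y = 18 and 2x − y = 17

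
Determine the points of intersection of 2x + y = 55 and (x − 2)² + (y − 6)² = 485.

Express y = −2x + 55 and substitute into the circle:
5x² − 200x + 1920 = 0  ⟹  x² − 40x + 384 = 0
x = 24 or x = 16, giving (24, 7) and (16, 23).

(16, 23) and (24, 7)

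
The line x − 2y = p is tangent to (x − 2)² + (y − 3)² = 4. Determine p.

The line touches the circle iff its distance from (2, 3) is 2:
|1·2 − 2·3 − p| / √5 = 2
|p − (−4)| = 2√5.

p = −4 ± 2√5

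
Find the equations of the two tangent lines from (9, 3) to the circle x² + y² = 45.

x + 2y = 15 and 2x − y = 15

A line y − (3) = m(x − (9)) is tangent when its distance from (0, 0) is 3√5:
(−9m − (−3))² = 45(m² + 1)
2m² − 3m − 2 = 0, so m = −1/2 or m = 2.
Through (9, 3) these give x + 2y = 15 and 2x − y = 15.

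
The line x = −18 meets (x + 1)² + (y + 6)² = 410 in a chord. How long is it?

The distance from (−1, −6) to the line is 17, and r² = 410.
Chord = 2√(r² − d²) = 2·√(121) = 22.

22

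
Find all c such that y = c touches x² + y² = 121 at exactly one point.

c = −11 or c = 11

The line touches the circle iff its distance from (0, 0) is 11:
|0·0 + 1·0 − c| / √1 = 11
|c| = 11, so c = 11 or c = −11.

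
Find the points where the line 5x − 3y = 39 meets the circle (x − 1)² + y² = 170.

(0, −13) and (12, 7)

Express y = (−39 + 5x)/3 and substitute into the circle:
34x² − 408x = 0  ⟹  x² − 12x = 0
x = 12 or x = 0, giving (12, 7) and (0, −13).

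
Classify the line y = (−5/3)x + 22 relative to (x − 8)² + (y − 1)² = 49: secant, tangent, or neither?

secant

Substituting the line into the circle gives 34x² − 774x + 4104 = 0.
Δ = 599076 − 558144 = 40932.
Two real roots: the line is a secant.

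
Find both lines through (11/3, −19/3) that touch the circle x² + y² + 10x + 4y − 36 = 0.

Write the tangent as mx − y + (−19/3 − m·(11/3)) = 0 and set its distance from the centre to √65:
(−26/3m − (13/3))² = 65(m² + 1)
7m² + 52m − 32 = 0, so m = 4/7 or m = −8.
With m = 4/7: 4x − 7y = 59. With m = −8: 8x + y = 23.

4x − 7y = 59 and 8x + y = 23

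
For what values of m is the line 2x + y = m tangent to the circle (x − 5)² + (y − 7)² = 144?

m = 17 ± 12√5

Tangency holds when the distance from the centre (5, 7) to the line equals the radius 12:
|2·5 + 1·7 − m| / √5 = 12
|m − (17)| = 12√5.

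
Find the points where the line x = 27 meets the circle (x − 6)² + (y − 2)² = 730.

(27, −15) and (27, 19)

The line gives x = 27. Substituting into the circle:
y² − 4y − 285 = 0
y = 19 or y = −15, giving (27, 19) and (27, −15).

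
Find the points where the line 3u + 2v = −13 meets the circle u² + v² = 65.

Substitute v = (−13 − 3u)/2:
13u² + 78u − 91 = 0  ⟹  u² + 6u − 7 = 0
u = 1 or u = −7, giving (1, −8) and (−7, 4).

(−7, 4) and (1, −8)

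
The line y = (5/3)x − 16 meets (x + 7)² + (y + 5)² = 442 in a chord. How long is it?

Substitute y = (−48 + 5x)/3:
34x² − 204x − 2448 = 0  ⟹  x² − 6x − 72 = 0
x = 12 or x = −6, giving (12, 4) and (−6, −26).
|(12, 4) − (−6, −26)| = √((18)² + (30)²) = 6√34.

6√34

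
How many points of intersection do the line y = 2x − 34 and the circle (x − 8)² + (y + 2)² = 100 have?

Substituting the line into the circle gives 5x² − 144x + 988 = 0.
Discriminant = (−144)² − 4·5·(988) = 976 > 0.
Two real roots: the line is a secant.

2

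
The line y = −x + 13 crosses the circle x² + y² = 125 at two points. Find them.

From the line, y = −x + 13. Substituting:
2x² − 26x + 44 = 0  ⟹  x² − 13x + 22 = 0
x = 11 or x = 2, giving (11, 2) and (2, 11).

(2, 11) and (11, 2)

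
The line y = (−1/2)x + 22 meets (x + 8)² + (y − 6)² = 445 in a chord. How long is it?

10√5

The distance from (−8, 6) to the line is 40/√5, and r² = 445.
Chord = 2√(r² − d²) = 2·√(125) = 10√5.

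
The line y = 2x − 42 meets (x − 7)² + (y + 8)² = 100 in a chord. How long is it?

The distance from (7, −8) to the line is 20/√5, and r² = 100.
Chord = 2√(r² − d²) = 2·√(20) = 4√5.

4√5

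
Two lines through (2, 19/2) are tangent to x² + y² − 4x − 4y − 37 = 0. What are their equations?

Write the tangent as mx − y + (19/2 − m·(2)) = 0 and set its distance from the centre to 3√5:
[m·(0) − (−15/2)]² = 45(m² + 1)
4m² − 1 = 0, so m = 1/2 or m = −1/2.
Through (2, 19/2) these give x − 2y = −17 and x + 2y = 21.

x − 2y = −17 and x + 2y = 21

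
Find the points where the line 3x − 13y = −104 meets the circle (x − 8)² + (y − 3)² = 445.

(−13, 5) and (26, 14)

Substitute y = (104 + 3x)/13:
178x² − 2314x − 60164 = 0  ⟹  x² − 13x − 338 = 0
x = 26 or x = −13, giving (26, 14) and (−13, 5).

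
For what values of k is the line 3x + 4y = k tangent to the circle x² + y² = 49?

Tangency holds when the distance from the centre (0, 0) to the line equals the radius 7:
|3·0 + 4·0 − k| / √25 = 7
|k| = 7·5, so k = 35 or k = −35.

k = −35 or k = 35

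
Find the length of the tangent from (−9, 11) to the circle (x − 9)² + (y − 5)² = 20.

The centre is (9, 5) and r = 2√5. The square of the distance from P to the centre is 324 + 36 = 360.
The tangent meets the radius at right angles, so tangent² = |PO|² − r² = 360 − 20 = 340.

2√85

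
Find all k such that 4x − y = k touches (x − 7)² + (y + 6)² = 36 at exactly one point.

k = 34 ± 6√17

For a tangent, require d(centre, line) = r = 6.
|4·7 − 1·(−6) − k| / √17 = 6
|k − (34)| = 6√17.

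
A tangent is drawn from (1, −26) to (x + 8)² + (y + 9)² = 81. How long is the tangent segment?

17

With centre O = (−8, −9), |OP|² = 370 and r² = 81.
By the tangent–radius right angle, tangent length = √(|PO|² − r²) = √289 = 17.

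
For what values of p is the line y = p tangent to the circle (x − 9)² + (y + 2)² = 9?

p = −5 or p = 1

The line touches the circle iff its distance from (9, −2) is 3:
|0·9 + 1·(−2) − p| / √1 = 3
|p − (−2)| = 3, so p = 1 or p = −5.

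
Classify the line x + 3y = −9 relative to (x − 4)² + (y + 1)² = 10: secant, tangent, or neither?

Substituting the line into the circle gives 10x² − 60x + 90 = 0.
Discriminant = (−60)² − 4·10·(90) = 0.
A repeated root: the line is tangent.

tangent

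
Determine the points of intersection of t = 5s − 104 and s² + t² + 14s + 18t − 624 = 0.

(16, −24) and (20, −4)

Express t = 5s − 104 and substitute into the circle:
26s² − 936s + 8320 = 0  ⟹  s² − 36s + 320 = 0
s = 20 or s = 16, giving (20, −4) and (16, −24).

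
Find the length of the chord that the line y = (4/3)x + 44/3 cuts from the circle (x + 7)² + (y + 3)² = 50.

The distance from (−7, −3) to the line is 25/√25, and r² = 50.
Chord = 2√(r² − d²) = 2·√(25) = 10.

10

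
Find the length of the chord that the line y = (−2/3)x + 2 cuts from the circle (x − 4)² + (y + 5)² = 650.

14√13

The distance from (4, −5) to the line is 13/√13, and r² = 650.
Half the chord is √(r² − d²) = √(637), so the full chord is 14√13.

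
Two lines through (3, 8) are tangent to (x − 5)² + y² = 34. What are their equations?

A line y − (8) = m(x − (3)) is tangent when its distance from (5, 0) is √34:
[m·(2) − (−8)]² = 34(m² + 1)
15m² − 16m − 15 = 0, so m = −3/5 or m = 5/3.
Through (3, 8) these give 3x + 5y = 49 and 5x − 3y = −9.

3x + 5y = 49 and 5x − 3y = −9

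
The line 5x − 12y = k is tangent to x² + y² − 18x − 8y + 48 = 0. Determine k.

k = −94 or k = 88

For a tangent, require d(centre, line) = r = 7.
|5·9 − 12·4 − k| / √169 = 7
|k − (−3)| = 7·13, so k = 88 or k = −94.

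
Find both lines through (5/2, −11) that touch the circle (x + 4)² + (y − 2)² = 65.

A line y − (−11) = m(x − (5/2)) is tangent when its distance from (−4, 2) is √65:
(−13/2m − (13))² = 65(m² + 1)
7m² − 52m − 32 = 0, so m = −4/7 or m = 8.
With m = −4/7: 4x + 7y = −67. With m = 8: 8x − y = 31.

4x + 7y = −67 and 8x − y = 31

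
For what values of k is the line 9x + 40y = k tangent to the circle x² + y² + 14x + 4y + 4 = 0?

The line touches the circle iff its distance from (−7, −2) is 7:
|9·(−7) + 40·(−2) − k| / √1681 = 7
|k − (−143)| = 7·41, so k = 144 or k = −430.

k = −430 or k = 144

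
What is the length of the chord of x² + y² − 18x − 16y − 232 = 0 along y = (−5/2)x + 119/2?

Substitute y = (119 − 5x)/2:
29x² − 1102x + 9425 = 0  ⟹  x² − 38x + 325 = 0
x = 25 or x = 13, giving (25, −3) and (13, 27).
Chord length = distance between (25, −3) and (13, 27) = √1044 = 6√29.

6√29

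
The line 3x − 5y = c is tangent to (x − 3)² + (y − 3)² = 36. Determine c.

c = −6 ± 6√34

Tangency holds when the distance from the centre (3, 3) to the line equals the radius 6:
|3·3 − 5·3 − c| / √34 = 6
|c − (−6)| = 6√34.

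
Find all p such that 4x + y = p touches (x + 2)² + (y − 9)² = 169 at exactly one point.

The line touches the circle iff its distance from (−2, 9) is 13:
|4·(−2) + 1·9 − p| / √17 = 13
|p − (1)| = 13√17.

p = 1 ± 13√17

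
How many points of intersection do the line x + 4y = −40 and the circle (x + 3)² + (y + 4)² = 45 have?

Substituting the line into the circle gives 17x² + 144x = 0.
Discriminant = (144)² − 4·17·(0) = 20736 > 0.
Two real roots: the line is a secant.

2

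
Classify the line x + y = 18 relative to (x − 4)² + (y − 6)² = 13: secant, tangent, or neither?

neither

d² = (1·4 + 1·6 − (18))²/2 = 32; r² = 13.
Since d² > r², the line lies outside the circle.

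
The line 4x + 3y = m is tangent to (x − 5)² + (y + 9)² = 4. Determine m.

m = −17 or m = 3

Tangency holds when the distance from the centre (5, −9) to the line equals the radius 2:
|4·5 + 3·(−9) − m| / √25 = 2
|m − (−7)| = 2·5, so m = 3 or m = −17.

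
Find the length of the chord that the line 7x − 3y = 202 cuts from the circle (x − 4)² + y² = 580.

2√58

Centre (4, 0), r² = 580. Perpendicular distance d from centre to line = |−174| / √58 = 174/√58.
Chord = 2√(r² − d²) = 2·√(58) = 2√58.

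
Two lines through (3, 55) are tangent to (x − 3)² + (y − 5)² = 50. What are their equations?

Write the tangent as mx − y + (55 − m·(3)) = 0 and set its distance from the centre to 5√2:
[m·(0) − (−50)]² = 50(m² + 1)
m² − 49 = 0, so m = −7 or m = 7.
With m = −7: 7x + y = 76. With m = 7: 7x − y = −34.

7x + y = 76 and 7x − y = −34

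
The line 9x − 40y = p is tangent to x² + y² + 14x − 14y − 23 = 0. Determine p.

The line touches the circle iff its distance from (−7, 7) is 11:
|9·(−7) − 40·7 − p| / √1681 = 11
|p − (−343)| = 11·41, so p = 108 or p = −794.

p = −794 or p = 108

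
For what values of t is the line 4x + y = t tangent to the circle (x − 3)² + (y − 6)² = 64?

t = 18 ± 8√17

Tangency holds when the distance from the centre (3, 6) to the line equals the radius 8:
|4·3 + 1·6 − t| / √17 = 8
|t − (18)| = 8√17.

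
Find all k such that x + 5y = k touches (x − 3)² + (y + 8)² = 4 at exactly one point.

The line touches the circle iff its distance from (3, −8) is 2:
|1·3 + 5·(−8) − k| / √26 = 2
|k − (−37)| = 2√26.

k = −37 ± 2√26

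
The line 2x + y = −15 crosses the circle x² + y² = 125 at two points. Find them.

(−10, 5) and (−2, −11)

Substitute y = −2x − 15:
5x² + 60x + 100 = 0  ⟹  x² + 12x + 20 = 0
x = −2 or x = −10, giving (−2, −11) and (−10, 5).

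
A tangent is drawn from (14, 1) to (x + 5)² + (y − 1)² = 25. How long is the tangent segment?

The centre is (−5, 1) and r = 5. The square of the distance from P to the centre is 361 + 0 = 361.
The tangent meets the radius at right angles, so tangent² = |PO|² − r² = 361 − 25 = 336.

4√21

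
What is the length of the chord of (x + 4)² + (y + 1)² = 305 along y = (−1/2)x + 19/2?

12√5

Centre (−4, −1), r² = 305. Perpendicular distance d from centre to line = |−25| / √5 = 25/√5.
Chord = 2√(r² − d²) = 2·√(180) = 12√5.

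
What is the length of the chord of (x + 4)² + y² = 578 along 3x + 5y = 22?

Express y = (22 − 3x)/5 and substitute into the circle:
34x² + 68x − 13566 = 0  ⟹  x² + 2x − 399 = 0
x = 19 or x = −21, giving (19, −7) and (−21, 17).
|(19, −7) − (−21, 17)| = √((40)² + (−24)²) = 8√34.

8√34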